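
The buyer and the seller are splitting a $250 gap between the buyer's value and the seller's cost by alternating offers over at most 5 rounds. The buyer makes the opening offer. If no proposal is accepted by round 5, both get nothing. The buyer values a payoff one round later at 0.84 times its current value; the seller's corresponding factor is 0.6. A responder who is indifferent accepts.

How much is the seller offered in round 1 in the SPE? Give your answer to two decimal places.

Round 5 (the buyer proposes): the seller will accept anything ≥ 0, so the buyer offers 0 and keeps 250.
Round 4 (the seller proposes): the buyer can get 250 next round, worth 0.84 × 250 = 210 now; the seller offers that and keeps 40.
Round 3 (the buyer proposes): the seller can get 40 next round, worth 0.6 × 40 = 24 now. The buyer offers 24 and keeps 250 − 24 = 226.
Round 2 (the seller proposes): the buyer can get 226 next round, worth 0.84 × 226 = 189.84 now. The seller offers 189.84 and keeps 250 − 189.84 = 60.16.
Round 1 (the buyer proposes): the seller can get 60.16 next round, worth 0.6 × 60.16 = 36.096 now; the buyer offers that and keeps 213.904.

36.10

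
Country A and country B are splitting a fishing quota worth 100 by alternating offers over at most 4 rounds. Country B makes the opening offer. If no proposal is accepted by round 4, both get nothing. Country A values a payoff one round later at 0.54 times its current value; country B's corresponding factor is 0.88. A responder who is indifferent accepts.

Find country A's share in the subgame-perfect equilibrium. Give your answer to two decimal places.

Work backward from the last round.
Round 4 (country A proposes): rejection yields 0 for country B; country A offers 0 and keeps 100.
Round 3 (country B proposes): country A can get 100 next round, worth 0.54 × 100 = 54 now, so country B offers 54, keeping 46.
Round 2 (country A proposes): country B can get 46 next round, worth 0.88 × 46 = 40.48 now. Country A offers 40.48 and keeps 100 − 40.48 = 59.52.
Round 1 (country B proposes): country A can get 59.52 next round, worth 0.54 × 59.52 = 32.1408 now. Country B offers 32.1408 and keeps 100 − 32.1408 = 67.8592.

32.14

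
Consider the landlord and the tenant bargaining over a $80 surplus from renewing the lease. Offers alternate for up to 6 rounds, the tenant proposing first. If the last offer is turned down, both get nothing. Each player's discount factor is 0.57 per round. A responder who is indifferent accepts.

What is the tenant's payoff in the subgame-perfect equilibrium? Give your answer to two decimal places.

49.21

Round 6 (the landlord proposes): the tenant will accept anything ≥ 0, so the landlord offers 0 and keeps 80.
Round 5 (the tenant proposes): the landlord can get 80 next round, worth 0.57 × 80 = 45.6 now. The tenant offers 45.6 and keeps 80 − 45.6 = 34.4.
Round 4 (the landlord proposes): the tenant can get 34.4 next round, worth 0.57 × 34.4 = 19.608 now; the landlord offers that and keeps 60.392.
Round 3 (the tenant proposes): the landlord can get 60.392 next round, worth 0.57 × 60.392 = 34.42344 now; the tenant offers that and keeps 45.57656.
Round 2 (the landlord proposes): the tenant can get 45.57656 next round, worth 0.57 × 45.57656 = 25.9786392 now, so the landlord offers 25.9786392, keeping 54.0213608.
Round 1 (the tenant proposes): the landlord can get 54.0213608 next round, worth 0.57 × 54.0213608 = 30.792175656 now, so the tenant offers 30.792175656, keeping 49.207824344.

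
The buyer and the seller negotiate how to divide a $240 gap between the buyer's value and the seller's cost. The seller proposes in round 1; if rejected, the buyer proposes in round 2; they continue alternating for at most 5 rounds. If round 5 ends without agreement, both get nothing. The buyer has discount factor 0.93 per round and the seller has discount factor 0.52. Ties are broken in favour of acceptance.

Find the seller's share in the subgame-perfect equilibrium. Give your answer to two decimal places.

81.05

Round 5 (the seller proposes): the buyer will accept anything ≥ 0, so the seller offers 0 and keeps 240.
Round 4 (the buyer proposes): the seller can get 240 next round, worth 0.52 × 240 = 124.8 now. The buyer offers 124.8 and keeps 240 − 124.8 = 115.2.
Round 3 (the seller proposes): the buyer can get 115.2 next round, worth 0.93 × 115.2 = 107.136 now; the seller offers that and keeps 132.864.
Round 2 (the buyer proposes): the seller can get 132.864 next round, worth 0.52 × 132.864 = 69.08928 now, so the buyer offers 69.08928, keeping 170.91072.
Round 1 (the seller proposes): the buyer can get 170.91072 next round, worth 0.93 × 170.91072 = 158.9469696 now, so the seller offers 158.9469696, keeping 81.0530304.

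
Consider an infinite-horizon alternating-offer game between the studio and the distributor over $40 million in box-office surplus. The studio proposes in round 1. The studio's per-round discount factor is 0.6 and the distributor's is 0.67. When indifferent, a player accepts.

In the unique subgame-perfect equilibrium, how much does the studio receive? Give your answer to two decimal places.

In a stationary SPE each proposer offers the other exactly their discounted continuation value.
If the studio keeps x when proposing and the distributor keeps y when proposing, then x = 40 − 0.67y and y = 40 − 0.6x.
Solving: x = 40(1 − 0.67) / (1 − 0.6·0.67) = 13.2 / 0.598 ≈ 22.0736.
The distributor gets 40 − 22.0736 ≈ 17.9264.

22.07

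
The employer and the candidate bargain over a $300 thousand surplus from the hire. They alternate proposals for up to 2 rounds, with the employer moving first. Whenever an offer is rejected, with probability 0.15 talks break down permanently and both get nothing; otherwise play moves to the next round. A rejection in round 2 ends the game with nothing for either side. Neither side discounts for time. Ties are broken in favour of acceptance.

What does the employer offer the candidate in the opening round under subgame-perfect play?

255

By backward induction:
Round 2 (the candidate proposes): the employer will accept anything ≥ 0, so the candidate offers 0 and keeps 300.
Round 1 (the employer proposes): rejecting gives the candidate an expected 0.85 × 300 = 255, so the employer offers 255, keeping 45.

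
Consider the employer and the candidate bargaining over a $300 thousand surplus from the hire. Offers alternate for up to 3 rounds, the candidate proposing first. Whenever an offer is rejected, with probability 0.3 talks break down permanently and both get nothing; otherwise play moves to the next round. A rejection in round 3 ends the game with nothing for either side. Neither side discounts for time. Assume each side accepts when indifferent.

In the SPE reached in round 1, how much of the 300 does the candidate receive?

By backward induction:
Round 3 (the candidate proposes): rejection yields 0 for the employer; the candidate offers 0 and keeps 300.
Round 2 (the employer proposes): rejecting gives the candidate an expected 0.7 × 300 = 210; the employer offers that and keeps 90.
Round 1 (the candidate proposes): rejecting gives the employer an expected 0.7 × 90 = 63, so the candidate offers 63, keeping 237.

237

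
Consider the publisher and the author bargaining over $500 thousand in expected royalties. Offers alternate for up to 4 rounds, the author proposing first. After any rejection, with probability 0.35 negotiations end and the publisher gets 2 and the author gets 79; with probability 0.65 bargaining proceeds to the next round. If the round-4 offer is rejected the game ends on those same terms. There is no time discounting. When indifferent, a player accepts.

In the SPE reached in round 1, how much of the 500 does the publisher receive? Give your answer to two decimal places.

By backward induction:
Round 4 (the publisher proposes): the author gets 79 if talks fail, so the publisher offers 79 and keeps 421.
Round 3 (the author proposes): rejecting gives the publisher an expected 0.65 × 421 + 0.35 × 2 = 274.35. The author offers 274.35 and keeps 500 − 274.35 = 225.65.
Round 2 (the publisher proposes): rejecting gives the author an expected 0.65 × 225.65 + 0.35 × 79 = 174.3225, so the publisher offers 174.3225, keeping 325.6775.
Round 1 (the author proposes): rejecting gives the publisher an expected 0.65 × 325.6775 + 0.35 × 2 = 212.390375; the author offers that and keeps 287.609625.

212.39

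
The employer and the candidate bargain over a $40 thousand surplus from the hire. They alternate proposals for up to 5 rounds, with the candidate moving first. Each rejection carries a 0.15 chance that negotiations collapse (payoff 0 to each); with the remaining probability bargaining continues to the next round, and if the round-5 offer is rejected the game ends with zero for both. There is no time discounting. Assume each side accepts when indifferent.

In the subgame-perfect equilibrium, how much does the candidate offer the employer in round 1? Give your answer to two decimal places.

8.78

By backward induction:
Round 5 (the candidate proposes): rejection yields 0 for the employer; the candidate offers 0 and keeps 40.
Round 4 (the employer proposes): rejecting gives the candidate an expected 0.85 × 40 = 34, so the employer offers 34, keeping 6.
Round 3 (the candidate proposes): rejecting gives the employer an expected 0.85 × 6 = 5.1, so the candidate offers 5.1, keeping 34.9.
Round 2 (the employer proposes): rejecting gives the candidate an expected 0.85 × 34.9 = 29.665; the employer offers that and keeps 10.335.
Round 1 (the candidate proposes): rejecting gives the employer an expected 0.85 × 10.335 = 8.78475; the candidate offers that and keeps 31.21525.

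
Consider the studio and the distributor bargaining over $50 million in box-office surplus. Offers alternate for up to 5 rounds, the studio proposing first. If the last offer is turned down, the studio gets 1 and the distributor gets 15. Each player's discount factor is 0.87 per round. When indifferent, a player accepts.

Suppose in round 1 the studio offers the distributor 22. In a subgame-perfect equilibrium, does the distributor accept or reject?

Accept

Round 5 (the studio proposes): the distributor gets 15 if talks fail, so the studio offers 15 and keeps 35.
Round 4 (the distributor proposes): the studio can get 35 next round, worth 0.87 × 35 = 30.45 now; the distributor offers that and keeps 19.55.
Round 3 (the studio proposes): the distributor can get 19.55 next round, worth 0.87 × 19.55 = 17.0085 now, so the studio offers 17.0085, keeping 32.9915.
Round 2 (the distributor proposes): the studio can get 32.9915 next round, worth 0.87 × 32.9915 = 28.702605 now. The distributor offers 28.702605 and keeps 50 − 28.702605 = 21.297395.
So by rejecting in round 1, the distributor gets 21.297395 next round, worth 0.87 × 21.297395 = 18.52873365 now.
Offer 22 ≥ 18.52873365, so the distributor accepts.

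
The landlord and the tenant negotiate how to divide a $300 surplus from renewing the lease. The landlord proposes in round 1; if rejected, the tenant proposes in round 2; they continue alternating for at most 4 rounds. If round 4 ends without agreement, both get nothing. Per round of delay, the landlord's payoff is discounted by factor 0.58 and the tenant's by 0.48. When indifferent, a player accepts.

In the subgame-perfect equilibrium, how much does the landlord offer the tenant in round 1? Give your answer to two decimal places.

100.57

Round 4 (the tenant proposes): rejection yields 0 for the landlord; the tenant offers 0 and keeps 300.
Round 3 (the landlord proposes): the tenant can get 300 next round, worth 0.48 × 300 = 144 now. The landlord offers 144 and keeps 300 − 144 = 156.
Round 2 (the tenant proposes): the landlord can get 156 next round, worth 0.58 × 156 = 90.48 now. The tenant offers 90.48 and keeps 300 − 90.48 = 209.52.
Round 1 (the landlord proposes): the tenant can get 209.52 next round, worth 0.48 × 209.52 = 100.5696 now. The landlord offers 100.5696 and keeps 300 − 100.5696 = 199.4304.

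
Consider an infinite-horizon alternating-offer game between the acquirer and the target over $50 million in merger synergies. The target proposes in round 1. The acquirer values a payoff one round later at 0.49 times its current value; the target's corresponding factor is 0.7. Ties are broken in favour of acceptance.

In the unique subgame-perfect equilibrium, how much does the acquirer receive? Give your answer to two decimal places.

Let x be the target's share when the target proposes and y be the acquirer's share when the acquirer proposes.
The acquirer accepts iff offered ≥ 0.49·y, so x = 50 − 0.49y. Symmetrically y = 50 − 0.7x.
Substituting: x = 50 − 0.49(50 − 0.7x), giving x(1 − 0.7·0.49) = 50(1 − 0.49).
So x = 50 × 0.51 / 0.657 ≈ 38.8128, and the acquirer receives 50 − x ≈ 11.1872.

11.19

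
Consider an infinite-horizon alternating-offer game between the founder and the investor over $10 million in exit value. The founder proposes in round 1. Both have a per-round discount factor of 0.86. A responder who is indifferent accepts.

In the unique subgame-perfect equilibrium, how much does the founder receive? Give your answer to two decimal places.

5.38

Let x be the founder's share when the founder proposes and y be the investor's share when the investor proposes.
The investor accepts iff offered ≥ 0.86·y, so x = 10 − 0.86y. Symmetrically y = 10 − 0.86x.
Substituting: x = 10 − 0.86(10 − 0.86x), giving x(1 − 0.86·0.86) = 10(1 − 0.86).
So x = 10 × 0.14 / 0.2604 ≈ 5.3763, and the investor receives 10 − x ≈ 4.6237.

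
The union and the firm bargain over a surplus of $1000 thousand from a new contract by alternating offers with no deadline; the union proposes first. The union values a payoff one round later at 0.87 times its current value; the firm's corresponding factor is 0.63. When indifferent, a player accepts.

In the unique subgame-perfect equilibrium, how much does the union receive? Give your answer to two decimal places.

In a stationary SPE each proposer offers the other exactly their discounted continuation value.
If the union keeps x when proposing and the firm keeps y when proposing, then x = 1000 − 0.63y and y = 1000 − 0.87x.
Solving: x = 1000(1 − 0.63) / (1 − 0.87·0.63) = 370 / 0.4519 ≈ 818.7652.
The firm gets 1000 − 818.7652 ≈ 181.2348.

818.77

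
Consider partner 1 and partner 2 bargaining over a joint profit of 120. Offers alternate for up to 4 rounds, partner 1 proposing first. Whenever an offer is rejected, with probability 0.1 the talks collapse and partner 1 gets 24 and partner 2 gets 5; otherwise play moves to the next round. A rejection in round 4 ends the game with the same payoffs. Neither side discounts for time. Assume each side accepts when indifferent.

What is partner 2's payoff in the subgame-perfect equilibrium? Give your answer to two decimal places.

By backward induction:
Round 4 (partner 2 proposes): partner 1 gets 24 if talks fail, so partner 2 offers 24 and keeps 96.
Round 3 (partner 1 proposes): rejecting gives partner 2 an expected 0.9 × 96 + 0.1 × 5 = 86.9, so partner 1 offers 86.9, keeping 33.1.
Round 2 (partner 2 proposes): rejecting gives partner 1 an expected 0.9 × 33.1 + 0.1 × 24 = 32.19; partner 2 offers that and keeps 87.81.
Round 1 (partner 1 proposes): rejecting gives partner 2 an expected 0.9 × 87.81 + 0.1 × 5 = 79.529, so partner 1 offers 79.529, keeping 40.471.

79.53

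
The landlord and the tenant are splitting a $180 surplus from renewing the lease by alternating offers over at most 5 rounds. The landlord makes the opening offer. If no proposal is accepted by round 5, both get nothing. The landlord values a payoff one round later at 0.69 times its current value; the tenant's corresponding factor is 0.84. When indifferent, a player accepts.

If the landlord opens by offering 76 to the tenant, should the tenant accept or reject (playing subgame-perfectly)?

Round 5 (the landlord proposes): the tenant will accept anything ≥ 0, so the landlord offers 0 and keeps 180.
Round 4 (the tenant proposes): the landlord can get 180 next round, worth 0.69 × 180 = 124.2 now, so the tenant offers 124.2, keeping 55.8.
Round 3 (the landlord proposes): the tenant can get 55.8 next round, worth 0.84 × 55.8 = 46.872 now. The landlord offers 46.872 and keeps 180 − 46.872 = 133.128.
Round 2 (the tenant proposes): the landlord can get 133.128 next round, worth 0.69 × 133.128 = 91.85832 now; the tenant offers that and keeps 88.14168.
So by rejecting in round 1, the tenant gets 88.14168 next round, worth 0.84 × 88.14168 = 74.0390112 now.
Offer 76 ≥ 74.0390112, so the tenant accepts.

Accept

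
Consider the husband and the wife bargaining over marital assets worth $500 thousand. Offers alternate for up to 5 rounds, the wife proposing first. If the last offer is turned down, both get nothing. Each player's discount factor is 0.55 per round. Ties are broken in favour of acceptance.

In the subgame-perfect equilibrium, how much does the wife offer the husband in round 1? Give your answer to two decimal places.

Solve by backward induction from round 5.
Round 5 (the wife proposes): the husband will accept anything ≥ 0, so the wife offers 0 and keeps 500.
Round 4 (the husband proposes): the wife can get 500 next round, worth 0.55 × 500 = 275 now; the husband offers that and keeps 225.
Round 3 (the wife proposes): the husband can get 225 next round, worth 0.55 × 225 = 123.75 now, so the wife offers 123.75, keeping 376.25.
Round 2 (the husband proposes): the wife can get 376.25 next round, worth 0.55 × 376.25 = 206.9375 now; the husband offers that and keeps 293.0625.
Round 1 (the wife proposes): the husband can get 293.0625 next round, worth 0.55 × 293.0625 = 161.184375 now. The wife offers 161.184375 and keeps 500 − 161.184375 = 338.815625.

161.18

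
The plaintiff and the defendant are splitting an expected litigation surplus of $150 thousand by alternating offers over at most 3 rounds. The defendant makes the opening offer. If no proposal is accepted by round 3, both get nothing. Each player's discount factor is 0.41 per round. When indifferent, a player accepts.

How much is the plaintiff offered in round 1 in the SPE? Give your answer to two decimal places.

Round 3 (the defendant proposes): rejection yields 0 for the plaintiff; the defendant offers 0 and keeps 150.
Round 2 (the plaintiff proposes): the defendant can get 150 next round, worth 0.41 × 150 = 61.5 now. The plaintiff offers 61.5 and keeps 150 − 61.5 = 88.5.
Round 1 (the defendant proposes): the plaintiff can get 88.5 next round, worth 0.41 × 88.5 = 36.285 now, so the defendant offers 36.285, keeping 113.715.

36.29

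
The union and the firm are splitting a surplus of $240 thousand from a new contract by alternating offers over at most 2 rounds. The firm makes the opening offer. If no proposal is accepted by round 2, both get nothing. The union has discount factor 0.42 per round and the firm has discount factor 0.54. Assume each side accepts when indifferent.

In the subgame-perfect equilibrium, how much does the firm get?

By backward induction:
Round 2 (the union proposes): rejection yields 0 for the firm; the union offers 0 and keeps 240.
Round 1 (the firm proposes): the union can get 240 next round, worth 0.42 × 240 = 100.8 now. The firm offers 100.8 and keeps 240 − 100.8 = 139.2.

139.2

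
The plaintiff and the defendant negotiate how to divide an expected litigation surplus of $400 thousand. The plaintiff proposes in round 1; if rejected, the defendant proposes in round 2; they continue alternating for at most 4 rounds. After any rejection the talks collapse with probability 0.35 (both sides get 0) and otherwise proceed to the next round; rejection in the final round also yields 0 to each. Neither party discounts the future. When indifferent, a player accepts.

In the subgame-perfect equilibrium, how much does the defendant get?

Round 4 (the defendant proposes): the plaintiff will accept anything ≥ 0, so the defendant offers 0 and keeps 400.
Round 3 (the plaintiff proposes): rejecting gives the defendant an expected 0.65 × 400 = 260. The plaintiff offers 260 and keeps 400 − 260 = 140.
Round 2 (the defendant proposes): rejecting gives the plaintiff an expected 0.65 × 140 = 91; the defendant offers that and keeps 309.
Round 1 (the plaintiff proposes): rejecting gives the defendant an expected 0.65 × 309 = 200.85; the plaintiff offers that and keeps 199.15.

200.85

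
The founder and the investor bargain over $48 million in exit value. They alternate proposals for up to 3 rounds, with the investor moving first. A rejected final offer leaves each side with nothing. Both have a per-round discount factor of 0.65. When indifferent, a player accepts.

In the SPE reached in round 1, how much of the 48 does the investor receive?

Solve by backward induction from round 3.
Round 3 (the investor proposes): the founder will accept anything ≥ 0, so the investor offers 0 and keeps 48.
Round 2 (the founder proposes): the investor can get 48 next round, worth 0.65 × 48 = 31.2 now; the founder offers that and keeps 16.8.
Round 1 (the investor proposes): the founder can get 16.8 next round, worth 0.65 × 16.8 = 10.92 now. The investor offers 10.92 and keeps 48 − 10.92 = 37.08.

37.08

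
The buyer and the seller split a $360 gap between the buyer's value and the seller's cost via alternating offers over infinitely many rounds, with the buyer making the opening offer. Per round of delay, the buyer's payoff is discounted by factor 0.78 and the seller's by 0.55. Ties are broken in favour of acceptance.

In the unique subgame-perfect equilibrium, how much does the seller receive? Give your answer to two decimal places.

76.29

Let x be the buyer's share when the buyer proposes and y be the seller's share when the seller proposes.
The seller accepts iff offered ≥ 0.55·y, so x = 360 − 0.55y. Symmetrically y = 360 − 0.78x.
Substituting: x = 360 − 0.55(360 − 0.78x), giving x(1 − 0.78·0.55) = 360(1 − 0.55).
So x = 360 × 0.45 / 0.571 ≈ 283.7128, and the seller receives 360 − x ≈ 76.2872.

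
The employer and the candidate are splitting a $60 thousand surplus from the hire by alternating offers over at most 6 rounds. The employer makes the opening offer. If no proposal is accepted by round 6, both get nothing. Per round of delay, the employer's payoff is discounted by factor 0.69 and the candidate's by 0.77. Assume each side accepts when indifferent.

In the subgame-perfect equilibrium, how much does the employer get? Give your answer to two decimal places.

Round 6 (the candidate proposes): the employer will accept anything ≥ 0, so the candidate offers 0 and keeps 60.
Round 5 (the employer proposes): the candidate can get 60 next round, worth 0.77 × 60 = 46.2 now. The employer offers 46.2 and keeps 60 − 46.2 = 13.8.
Round 4 (the candidate proposes): the employer can get 13.8 next round, worth 0.69 × 13.8 = 9.522 now, so the candidate offers 9.522, keeping 50.478.
Round 3 (the employer proposes): the candidate can get 50.478 next round, worth 0.77 × 50.478 = 38.86806 now, so the employer offers 38.86806, keeping 21.13194.
Round 2 (the candidate proposes): the employer can get 21.13194 next round, worth 0.69 × 21.13194 = 14.5810386 now. The candidate offers 14.5810386 and keeps 60 − 14.5810386 = 45.4189614.
Round 1 (the employer proposes): the candidate can get 45.4189614 next round, worth 0.77 × 45.4189614 = 34.972600278 now. The employer offers 34.972600278 and keeps 60 − 34.972600278 = 25.027399722.

25.03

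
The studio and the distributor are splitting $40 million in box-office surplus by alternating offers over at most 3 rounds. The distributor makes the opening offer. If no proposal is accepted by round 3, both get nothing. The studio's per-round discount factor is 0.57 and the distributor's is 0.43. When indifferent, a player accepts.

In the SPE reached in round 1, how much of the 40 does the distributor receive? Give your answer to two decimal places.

27.00

Solve by backward induction from round 3.
Round 3 (the distributor proposes): the studio will accept anything ≥ 0, so the distributor offers 0 and keeps 40.
Round 2 (the studio proposes): the distributor can get 40 next round, worth 0.43 × 40 = 17.2 now; the studio offers that and keeps 22.8.
Round 1 (the distributor proposes): the studio can get 22.8 next round, worth 0.57 × 22.8 = 12.996 now; the distributor offers that and keeps 27.004.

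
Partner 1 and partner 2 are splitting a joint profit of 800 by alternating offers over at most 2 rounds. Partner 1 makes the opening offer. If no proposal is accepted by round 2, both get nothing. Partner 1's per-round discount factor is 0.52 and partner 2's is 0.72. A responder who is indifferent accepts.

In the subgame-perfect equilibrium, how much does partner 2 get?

576

Solve by backward induction from round 2.
Round 2 (partner 2 proposes): rejection yields 0 for partner 1; partner 2 offers 0 and keeps 800.
Round 1 (partner 1 proposes): partner 2 can get 800 next round, worth 0.72 × 800 = 576 now. Partner 1 offers 576 and keeps 800 − 576 = 224.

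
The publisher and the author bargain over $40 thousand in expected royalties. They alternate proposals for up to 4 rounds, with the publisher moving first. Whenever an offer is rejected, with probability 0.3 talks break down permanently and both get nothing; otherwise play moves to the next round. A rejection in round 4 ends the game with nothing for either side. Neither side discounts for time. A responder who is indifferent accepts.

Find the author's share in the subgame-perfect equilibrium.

Round 4 (the author proposes): rejection yields 0 for the publisher; the author offers 0 and keeps 40.
Round 3 (the publisher proposes): rejecting gives the author an expected 0.7 × 40 = 28, so the publisher offers 28, keeping 12.
Round 2 (the author proposes): rejecting gives the publisher an expected 0.7 × 12 = 8.4; the author offers that and keeps 31.6.
Round 1 (the publisher proposes): rejecting gives the author an expected 0.7 × 31.6 = 22.12. The publisher offers 22.12 and keeps 40 − 22.12 = 17.88.

22.12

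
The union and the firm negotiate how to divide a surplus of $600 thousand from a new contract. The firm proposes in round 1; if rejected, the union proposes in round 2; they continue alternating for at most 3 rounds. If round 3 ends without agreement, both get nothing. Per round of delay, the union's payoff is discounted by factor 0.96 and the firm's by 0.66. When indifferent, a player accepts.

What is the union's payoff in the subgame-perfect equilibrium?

195.84

Round 3 (the firm proposes): rejection yields 0 for the union; the firm offers 0 and keeps 600.
Round 2 (the union proposes): the firm can get 600 next round, worth 0.66 × 600 = 396 now; the union offers that and keeps 204.
Round 1 (the firm proposes): the union can get 204 next round, worth 0.96 × 204 = 195.84 now; the firm offers that and keeps 404.16.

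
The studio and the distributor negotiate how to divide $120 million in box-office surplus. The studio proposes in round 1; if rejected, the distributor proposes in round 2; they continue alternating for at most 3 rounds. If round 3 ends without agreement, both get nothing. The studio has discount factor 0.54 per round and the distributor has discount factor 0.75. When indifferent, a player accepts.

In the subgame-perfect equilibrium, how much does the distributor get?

41.4

Round 3 (the studio proposes): rejection yields 0 for the distributor; the studio offers 0 and keeps 120.
Round 2 (the distributor proposes): the studio can get 120 next round, worth 0.54 × 120 = 64.8 now, so the distributor offers 64.8, keeping 55.2.
Round 1 (the studio proposes): the distributor can get 55.2 next round, worth 0.75 × 55.2 = 41.4 now; the studio offers that and keeps 78.6.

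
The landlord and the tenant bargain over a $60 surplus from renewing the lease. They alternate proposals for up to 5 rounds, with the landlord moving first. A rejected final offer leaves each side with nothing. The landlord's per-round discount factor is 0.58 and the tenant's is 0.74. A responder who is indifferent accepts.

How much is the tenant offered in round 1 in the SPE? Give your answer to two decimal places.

Round 5 (the landlord proposes): the tenant will accept anything ≥ 0, so the landlord offers 0 and keeps 60.
Round 4 (the tenant proposes): the landlord can get 60 next round, worth 0.58 × 60 = 34.8 now, so the tenant offers 34.8, keeping 25.2.
Round 3 (the landlord proposes): the tenant can get 25.2 next round, worth 0.74 × 25.2 = 18.648 now, so the landlord offers 18.648, keeping 41.352.
Round 2 (the tenant proposes): the landlord can get 41.352 next round, worth 0.58 × 41.352 = 23.98416 now; the tenant offers that and keeps 36.01584.
Round 1 (the landlord proposes): the tenant can get 36.01584 next round, worth 0.74 × 36.01584 = 26.6517216 now, so the landlord offers 26.6517216, keeping 33.3482784.

26.65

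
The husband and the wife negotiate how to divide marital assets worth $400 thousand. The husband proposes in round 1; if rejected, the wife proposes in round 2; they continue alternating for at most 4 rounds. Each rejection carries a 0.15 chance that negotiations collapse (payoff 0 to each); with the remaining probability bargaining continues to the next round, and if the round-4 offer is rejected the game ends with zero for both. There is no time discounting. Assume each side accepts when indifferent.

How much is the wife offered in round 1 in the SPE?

296.65

By backward induction:
Round 4 (the wife proposes): the husband will accept anything ≥ 0, so the wife offers 0 and keeps 400.
Round 3 (the husband proposes): rejecting gives the wife an expected 0.85 × 400 = 340; the husband offers that and keeps 60.
Round 2 (the wife proposes): rejecting gives the husband an expected 0.85 × 60 = 51. The wife offers 51 and keeps 400 − 51 = 349.
Round 1 (the husband proposes): rejecting gives the wife an expected 0.85 × 349 = 296.65, so the husband offers 296.65, keeping 103.35.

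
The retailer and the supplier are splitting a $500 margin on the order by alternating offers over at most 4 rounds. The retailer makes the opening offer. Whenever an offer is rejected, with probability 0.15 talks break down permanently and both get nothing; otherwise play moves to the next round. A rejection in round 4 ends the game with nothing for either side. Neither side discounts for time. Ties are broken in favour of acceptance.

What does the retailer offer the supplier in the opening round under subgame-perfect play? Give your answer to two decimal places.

370.81

Round 4 (the supplier proposes): the retailer will accept anything ≥ 0, so the supplier offers 0 and keeps 500.
Round 3 (the retailer proposes): rejecting gives the supplier an expected 0.85 × 500 = 425. The retailer offers 425 and keeps 500 − 425 = 75.
Round 2 (the supplier proposes): rejecting gives the retailer an expected 0.85 × 75 = 63.75, so the supplier offers 63.75, keeping 436.25.
Round 1 (the retailer proposes): rejecting gives the supplier an expected 0.85 × 436.25 = 370.8125; the retailer offers that and keeps 129.1875.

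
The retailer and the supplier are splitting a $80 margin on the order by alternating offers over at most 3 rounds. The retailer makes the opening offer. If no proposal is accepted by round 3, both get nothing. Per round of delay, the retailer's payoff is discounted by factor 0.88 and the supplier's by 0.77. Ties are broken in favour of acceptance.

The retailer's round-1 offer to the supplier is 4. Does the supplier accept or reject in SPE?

Round 3 (the retailer proposes): rejection yields 0 for the supplier; the retailer offers 0 and keeps 80.
Round 2 (the supplier proposes): the retailer can get 80 next round, worth 0.88 × 80 = 70.4 now. The supplier offers 70.4 and keeps 80 − 70.4 = 9.6.
So by rejecting in round 1, the supplier gets 9.6 next round, worth 0.77 × 9.6 = 7.392 now.
Offer 4 < 7.392, so the supplier rejects.

Reject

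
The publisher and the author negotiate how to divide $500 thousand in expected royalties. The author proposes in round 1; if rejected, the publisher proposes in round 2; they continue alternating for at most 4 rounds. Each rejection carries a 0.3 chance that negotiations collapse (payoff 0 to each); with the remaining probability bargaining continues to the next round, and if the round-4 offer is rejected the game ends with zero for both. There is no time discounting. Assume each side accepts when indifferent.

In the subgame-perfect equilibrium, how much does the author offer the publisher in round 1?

276.5

By backward induction:
Round 4 (the publisher proposes): the author will accept anything ≥ 0, so the publisher offers 0 and keeps 500.
Round 3 (the author proposes): rejecting gives the publisher an expected 0.7 × 500 = 350. The author offers 350 and keeps 500 − 350 = 150.
Round 2 (the publisher proposes): rejecting gives the author an expected 0.7 × 150 = 105. The publisher offers 105 and keeps 500 − 105 = 395.
Round 1 (the author proposes): rejecting gives the publisher an expected 0.7 × 395 = 276.5, so the author offers 276.5, keeping 223.5.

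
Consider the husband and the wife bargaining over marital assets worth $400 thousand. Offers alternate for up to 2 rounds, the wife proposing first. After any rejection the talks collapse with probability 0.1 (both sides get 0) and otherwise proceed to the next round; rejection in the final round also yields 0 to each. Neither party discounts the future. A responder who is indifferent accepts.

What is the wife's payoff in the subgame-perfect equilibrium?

Round 2 (the husband proposes): rejection yields 0 for the wife; the husband offers 0 and keeps 400.
Round 1 (the wife proposes): rejecting gives the husband an expected 0.9 × 400 = 360; the wife offers that and keeps 40.

40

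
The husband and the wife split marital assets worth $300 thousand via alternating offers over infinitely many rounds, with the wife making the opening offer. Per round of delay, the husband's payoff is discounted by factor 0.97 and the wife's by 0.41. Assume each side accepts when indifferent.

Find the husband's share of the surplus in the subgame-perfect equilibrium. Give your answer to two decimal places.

285.06

In a stationary SPE each proposer offers the other exactly their discounted continuation value.
If the wife keeps x when proposing and the husband keeps y when proposing, then x = 300 − 0.97y and y = 300 − 0.41x.
Solving: x = 300(1 − 0.97) / (1 − 0.41·0.97) = 9 / 0.6023 ≈ 14.9427.
The husband gets 300 − 14.9427 ≈ 285.0573.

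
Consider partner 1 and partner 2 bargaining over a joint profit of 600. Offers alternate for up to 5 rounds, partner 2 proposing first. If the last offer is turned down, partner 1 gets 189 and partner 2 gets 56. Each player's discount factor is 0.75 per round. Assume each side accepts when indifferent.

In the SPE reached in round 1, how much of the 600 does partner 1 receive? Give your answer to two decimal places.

235.58

By backward induction:
Round 5 (partner 2 proposes): partner 1 gets 189 if talks fail, so partner 2 offers 189 and keeps 411.
Round 4 (partner 1 proposes): partner 2 can get 411 next round, worth 0.75 × 411 = 308.25 now. Partner 1 offers 308.25 and keeps 600 − 308.25 = 291.75.
Round 3 (partner 2 proposes): partner 1 can get 291.75 next round, worth 0.75 × 291.75 = 218.8125 now; partner 2 offers that and keeps 381.1875.
Round 2 (partner 1 proposes): partner 2 can get 381.1875 next round, worth 0.75 × 381.1875 = 285.890625 now; partner 1 offers that and keeps 314.109375.
Round 1 (partner 2 proposes): partner 1 can get 314.109375 next round, worth 0.75 × 314.109375 = 235.58203125 now; partner 2 offers that and keeps 364.41796875.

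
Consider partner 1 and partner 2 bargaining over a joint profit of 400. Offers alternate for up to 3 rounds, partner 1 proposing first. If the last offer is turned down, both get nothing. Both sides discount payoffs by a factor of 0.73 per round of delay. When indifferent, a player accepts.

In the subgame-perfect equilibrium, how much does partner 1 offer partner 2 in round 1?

78.84

Round 3 (partner 1 proposes): partner 2 will accept anything ≥ 0, so partner 1 offers 0 and keeps 400.
Round 2 (partner 2 proposes): partner 1 can get 400 next round, worth 0.73 × 400 = 292 now. Partner 2 offers 292 and keeps 400 − 292 = 108.
Round 1 (partner 1 proposes): partner 2 can get 108 next round, worth 0.73 × 108 = 78.84 now, so partner 1 offers 78.84, keeping 321.16.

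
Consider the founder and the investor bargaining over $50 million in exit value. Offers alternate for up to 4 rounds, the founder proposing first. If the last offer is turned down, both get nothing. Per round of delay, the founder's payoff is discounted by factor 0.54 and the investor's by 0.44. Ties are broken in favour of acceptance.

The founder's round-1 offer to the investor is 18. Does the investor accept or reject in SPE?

Accept

Round 4 (the investor proposes): rejection yields 0 for the founder; the investor offers 0 and keeps 50.
Round 3 (the founder proposes): the investor can get 50 next round, worth 0.44 × 50 = 22 now, so the founder offers 22, keeping 28.
Round 2 (the investor proposes): the founder can get 28 next round, worth 0.54 × 28 = 15.12 now. The investor offers 15.12 and keeps 50 − 15.12 = 34.88.
So by rejecting in round 1, the investor gets 34.88 next round, worth 0.44 × 34.88 = 15.3472 now.
Offer 18 ≥ 15.3472, so the investor accepts.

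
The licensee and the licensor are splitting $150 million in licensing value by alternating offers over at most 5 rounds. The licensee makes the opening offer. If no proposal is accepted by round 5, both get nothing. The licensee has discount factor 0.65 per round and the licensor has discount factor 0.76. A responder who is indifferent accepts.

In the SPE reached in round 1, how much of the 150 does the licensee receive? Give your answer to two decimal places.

Round 5 (the licensee proposes): the licensor will accept anything ≥ 0, so the licensee offers 0 and keeps 150.
Round 4 (the licensor proposes): the licensee can get 150 next round, worth 0.65 × 150 = 97.5 now. The licensor offers 97.5 and keeps 150 − 97.5 = 52.5.
Round 3 (the licensee proposes): the licensor can get 52.5 next round, worth 0.76 × 52.5 = 39.9 now; the licensee offers that and keeps 110.1.
Round 2 (the licensor proposes): the licensee can get 110.1 next round, worth 0.65 × 110.1 = 71.565 now. The licensor offers 71.565 and keeps 150 − 71.565 = 78.435.
Round 1 (the licensee proposes): the licensor can get 78.435 next round, worth 0.76 × 78.435 = 59.6106 now, so the licensee offers 59.6106, keeping 90.3894.

90.39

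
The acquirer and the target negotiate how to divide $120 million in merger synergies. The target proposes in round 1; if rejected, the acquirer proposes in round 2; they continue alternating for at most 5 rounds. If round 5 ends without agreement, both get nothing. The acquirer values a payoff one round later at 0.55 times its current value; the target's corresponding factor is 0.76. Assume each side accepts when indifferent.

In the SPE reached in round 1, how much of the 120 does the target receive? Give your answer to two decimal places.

97.54

Solve by backward induction from round 5.
Round 5 (the target proposes): rejection yields 0 for the acquirer; the target offers 0 and keeps 120.
Round 4 (the acquirer proposes): the target can get 120 next round, worth 0.76 × 120 = 91.2 now; the acquirer offers that and keeps 28.8.
Round 3 (the target proposes): the acquirer can get 28.8 next round, worth 0.55 × 28.8 = 15.84 now; the target offers that and keeps 104.16.
Round 2 (the acquirer proposes): the target can get 104.16 next round, worth 0.76 × 104.16 = 79.1616 now, so the acquirer offers 79.1616, keeping 40.8384.
Round 1 (the target proposes): the acquirer can get 40.8384 next round, worth 0.55 × 40.8384 = 22.46112 now, so the target offers 22.46112, keeping 97.53888.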